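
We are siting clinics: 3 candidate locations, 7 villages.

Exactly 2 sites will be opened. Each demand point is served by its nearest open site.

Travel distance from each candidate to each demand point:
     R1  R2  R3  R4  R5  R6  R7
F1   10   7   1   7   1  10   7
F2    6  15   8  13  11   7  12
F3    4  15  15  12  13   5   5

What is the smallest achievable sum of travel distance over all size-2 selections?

Open {F1, F3}.
  R1→F3 4, R2→F1 7, R3→F1 1, R4→F1 7, R5→F1 1, R6→F3 5, R7→F3 5  ⇒ total 30.
Compare {F1, F2}: total 36.
Compare {F2, F3}: total 60.

30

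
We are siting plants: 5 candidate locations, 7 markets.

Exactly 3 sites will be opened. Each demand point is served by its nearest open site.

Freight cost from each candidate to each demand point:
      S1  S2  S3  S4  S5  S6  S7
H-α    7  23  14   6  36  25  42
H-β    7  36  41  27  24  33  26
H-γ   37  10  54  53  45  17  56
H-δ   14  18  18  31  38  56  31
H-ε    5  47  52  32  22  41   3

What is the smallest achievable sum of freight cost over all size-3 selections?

77

Open {H-α, H-γ, H-ε}.
  S1→H-ε 5, S2→H-γ 10, S3→H-α 14, S4→H-α 6, S5→H-ε 22, S6→H-γ 17, S7→H-ε 3  ⇒ total 77.
Compare {H-α, H-δ, H-ε}: total 93.
Compare {H-α, H-β, H-ε}: total 98.
No size-3 selection does better; minimum is 77.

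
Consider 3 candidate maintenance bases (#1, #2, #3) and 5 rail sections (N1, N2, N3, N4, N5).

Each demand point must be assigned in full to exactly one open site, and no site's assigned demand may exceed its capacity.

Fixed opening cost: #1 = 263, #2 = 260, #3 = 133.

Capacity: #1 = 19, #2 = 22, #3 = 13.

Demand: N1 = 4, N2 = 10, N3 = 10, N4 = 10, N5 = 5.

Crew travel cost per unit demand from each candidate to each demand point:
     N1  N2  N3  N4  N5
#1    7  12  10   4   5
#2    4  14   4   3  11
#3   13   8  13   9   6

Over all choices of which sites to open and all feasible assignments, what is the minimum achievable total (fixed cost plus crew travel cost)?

Open {#1, #2}; cheapest assignment that respects the capacities:
  #1 (cap 19, load 19): N1, N2, N5 — cost 4×7 + 10×12 + 5×5 = 173
  #2 (cap 22, load 20): N3, N4 — cost 10×4 + 10×3 = 70
  Shipping 243, fixed 523 → total 766.
  Any other capacity-feasible assignment to {#1, #2} ships for at least 243.
Compare {#1, #2, #3}: its best feasible assignment gives total 857.
Every other set of open sites that can feasibly serve all demand totals ≥ 857 even under its best assignment. Minimum: 766.

766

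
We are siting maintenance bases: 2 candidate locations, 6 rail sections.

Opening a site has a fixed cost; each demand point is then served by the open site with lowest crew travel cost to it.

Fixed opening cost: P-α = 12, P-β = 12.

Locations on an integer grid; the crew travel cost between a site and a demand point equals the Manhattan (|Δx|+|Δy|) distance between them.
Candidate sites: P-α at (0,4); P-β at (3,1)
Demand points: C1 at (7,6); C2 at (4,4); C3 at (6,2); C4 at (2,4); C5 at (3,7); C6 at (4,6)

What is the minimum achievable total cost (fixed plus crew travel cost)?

45

Open {P-β}: assign each demand point to its cheapest open site.
  C1→P-β 9, C2→P-β 4, C3→P-β 4, C4→P-β 4, C5→P-β 6, C6→P-β 6
  crew travel cost 33, fixed 12 → total 45.
Compare {P-α}: crew travel cost 35 + fixed 12 = 47.
Compare {P-α, P-β}: crew travel cost 31 + fixed 24 = 55.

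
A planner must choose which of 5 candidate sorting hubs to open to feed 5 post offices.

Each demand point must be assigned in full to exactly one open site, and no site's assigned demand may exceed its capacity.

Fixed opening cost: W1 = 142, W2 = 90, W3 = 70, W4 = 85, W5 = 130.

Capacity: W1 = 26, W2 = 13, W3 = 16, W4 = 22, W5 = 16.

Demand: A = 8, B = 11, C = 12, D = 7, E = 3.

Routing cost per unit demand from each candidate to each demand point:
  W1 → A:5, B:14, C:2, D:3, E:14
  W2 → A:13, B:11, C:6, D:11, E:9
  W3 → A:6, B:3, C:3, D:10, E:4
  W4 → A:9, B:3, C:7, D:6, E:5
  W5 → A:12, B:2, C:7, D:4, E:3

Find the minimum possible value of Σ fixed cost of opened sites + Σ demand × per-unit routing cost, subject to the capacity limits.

381

Open {W1, W4}; cheapest assignment that respects the capacities:
  W1 (cap 26, load 20): A, C — cost 8×5 + 12×2 = 64
  W4 (cap 22, load 21): B, D, E — cost 11×3 + 7×6 + 3×5 = 90
  Shipping 154, fixed 227 → total 381.
  Any other capacity-feasible assignment to {W1, W4} ships for at least 154.
Compare {W1, W3, W4}: its best feasible assignment gives total 435.
Compare {W2, W3, W4}: its best feasible assignment gives total 452.
Every other set of open sites that can feasibly serve all demand totals ≥ 435 even under its best assignment. Minimum: 381.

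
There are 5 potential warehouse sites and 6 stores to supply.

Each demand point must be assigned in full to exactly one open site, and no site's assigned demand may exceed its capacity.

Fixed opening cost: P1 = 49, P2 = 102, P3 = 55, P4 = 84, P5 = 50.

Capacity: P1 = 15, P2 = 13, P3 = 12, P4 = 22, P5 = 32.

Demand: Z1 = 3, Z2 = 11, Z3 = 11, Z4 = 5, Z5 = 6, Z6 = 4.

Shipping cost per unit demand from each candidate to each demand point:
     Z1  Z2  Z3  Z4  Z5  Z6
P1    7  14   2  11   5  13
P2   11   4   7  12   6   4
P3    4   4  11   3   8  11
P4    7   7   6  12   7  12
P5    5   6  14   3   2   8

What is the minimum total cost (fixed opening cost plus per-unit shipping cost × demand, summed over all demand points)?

Open {P1, P5}; cheapest assignment that respects the capacities:
  P1 (cap 15, load 11): Z3 — cost 11×2 = 22
  P5 (cap 32, load 29): Z1, Z2, Z4, Z5, Z6 — cost 3×5 + 11×6 + 5×3 + 6×2 + 4×8 = 140
  Shipping 162, fixed 99 → total 261.
  Any other capacity-feasible assignment to {P1, P5} ships for at least 162.
Compare {P1, P3, P5}: its best feasible assignment gives total 294.
Compare {P4, P5}: its best feasible assignment gives total 340.
Every other set of open sites that can feasibly serve all demand totals ≥ 294 even under its best assignment. Minimum: 261.

261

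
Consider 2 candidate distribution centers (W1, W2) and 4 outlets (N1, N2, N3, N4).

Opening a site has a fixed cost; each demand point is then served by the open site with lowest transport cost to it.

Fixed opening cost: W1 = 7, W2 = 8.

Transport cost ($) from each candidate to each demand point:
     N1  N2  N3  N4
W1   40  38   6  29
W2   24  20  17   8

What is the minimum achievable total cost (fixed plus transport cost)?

Open {W1, W2}: assign each demand point to its cheapest open site.
  N1→W2 24, N2→W2 20, N3→W1 6, N4→W2 8
  transport cost 58, fixed 15 → total 73.
Compare {W2}: transport cost 69 + fixed 8 = 77.
Compare {W1}: transport cost 113 + fixed 7 = 120.

73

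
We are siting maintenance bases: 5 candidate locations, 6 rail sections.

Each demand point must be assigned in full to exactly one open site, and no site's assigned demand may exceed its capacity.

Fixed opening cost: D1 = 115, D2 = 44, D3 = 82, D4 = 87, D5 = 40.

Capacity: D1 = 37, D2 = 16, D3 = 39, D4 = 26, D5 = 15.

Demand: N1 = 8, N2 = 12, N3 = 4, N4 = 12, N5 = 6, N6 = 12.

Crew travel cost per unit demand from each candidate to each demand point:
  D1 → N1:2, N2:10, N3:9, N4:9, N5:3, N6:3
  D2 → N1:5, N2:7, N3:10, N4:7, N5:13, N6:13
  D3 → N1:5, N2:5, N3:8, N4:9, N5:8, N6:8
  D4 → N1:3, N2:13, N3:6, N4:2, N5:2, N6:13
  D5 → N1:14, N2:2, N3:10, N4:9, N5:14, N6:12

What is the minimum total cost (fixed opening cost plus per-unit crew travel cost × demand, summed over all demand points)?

Open {D1, D4, D5}; cheapest assignment that respects the capacities:
  D1 (cap 37, load 20): N1, N6 — cost 8×2 + 12×3 = 52
  D4 (cap 26, load 22): N3, N4, N5 — cost 4×6 + 12×2 + 6×2 = 60
  D5 (cap 15, load 12): N2 — cost 12×2 = 24
  Shipping 136, fixed 242 → total 378.
  Any other capacity-feasible assignment to {D1, D4, D5} ships for at least 136.
Compare {D1, D2, D5}: its best feasible assignment gives total 413.
Compare {D3, D4}: its best feasible assignment gives total 417.
Every other set of open sites that can feasibly serve all demand totals ≥ 413 even under its best assignment. Minimum: 378.

378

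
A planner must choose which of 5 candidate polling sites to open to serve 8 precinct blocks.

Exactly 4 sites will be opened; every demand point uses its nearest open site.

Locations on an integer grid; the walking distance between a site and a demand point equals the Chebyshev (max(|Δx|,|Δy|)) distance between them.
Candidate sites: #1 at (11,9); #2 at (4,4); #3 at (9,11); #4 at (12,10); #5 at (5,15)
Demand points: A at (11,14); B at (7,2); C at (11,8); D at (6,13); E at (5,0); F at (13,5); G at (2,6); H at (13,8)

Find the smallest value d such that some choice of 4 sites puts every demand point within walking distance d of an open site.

Open {#1, #2, #3, #4}.
  Farthest demand point is E at walking distance 4 (to #2); all others are ≤ 4.
With {#1, #2, #3, #5} the worst case is 4.
With {#1, #2, #4, #5} the worst case is 4.
No size-4 selection achieves below 4.

4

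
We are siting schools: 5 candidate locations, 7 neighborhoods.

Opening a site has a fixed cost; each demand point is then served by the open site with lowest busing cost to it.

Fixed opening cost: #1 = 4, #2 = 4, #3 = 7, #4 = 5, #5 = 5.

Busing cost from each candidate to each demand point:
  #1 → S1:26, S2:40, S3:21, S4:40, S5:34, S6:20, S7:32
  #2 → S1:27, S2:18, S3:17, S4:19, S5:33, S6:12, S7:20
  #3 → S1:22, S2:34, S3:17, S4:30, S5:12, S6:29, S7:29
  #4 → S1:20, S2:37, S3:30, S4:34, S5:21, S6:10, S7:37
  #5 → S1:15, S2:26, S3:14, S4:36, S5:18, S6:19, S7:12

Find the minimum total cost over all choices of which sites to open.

Open {#2, #5}: assign each demand point to its cheapest open site.
  S1→#5 15, S2→#2 18, S3→#5 14, S4→#2 19, S5→#5 18, S6→#2 12, S7→#5 12
  busing cost 108, fixed 9 → total 117.
Compare {#2, #3, #5}: busing cost 102 + fixed 16 = 118.
Compare {#2, #4, #5}: busing cost 106 + fixed 14 = 120.
Compare {#1, #2, #5}: busing cost 108 + fixed 13 = 121.
All other subsets cost ≥ 118. Minimum total cost: 117.

117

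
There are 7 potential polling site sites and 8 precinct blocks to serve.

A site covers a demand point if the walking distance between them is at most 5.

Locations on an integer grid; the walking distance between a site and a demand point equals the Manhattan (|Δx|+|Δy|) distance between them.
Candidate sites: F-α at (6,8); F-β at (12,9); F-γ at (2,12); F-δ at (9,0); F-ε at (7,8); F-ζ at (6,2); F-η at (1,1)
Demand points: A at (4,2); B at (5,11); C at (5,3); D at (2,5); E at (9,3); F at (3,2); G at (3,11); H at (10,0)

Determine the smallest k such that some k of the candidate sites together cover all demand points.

Coverage sets (demand points within 5 of each site):
  F-α: {B}
  F-β: {}
  F-γ: {B, G}
  F-δ: {E, H}
  F-ε: {B}
  F-ζ: {A, C, E, F}
  F-η: {A, D, F}
No 3 sites suffice: every size-3 union leaves at least one demand point uncovered.
But {F-γ, F-δ, F-ζ, F-η} covers everything, so the minimum is 4.

4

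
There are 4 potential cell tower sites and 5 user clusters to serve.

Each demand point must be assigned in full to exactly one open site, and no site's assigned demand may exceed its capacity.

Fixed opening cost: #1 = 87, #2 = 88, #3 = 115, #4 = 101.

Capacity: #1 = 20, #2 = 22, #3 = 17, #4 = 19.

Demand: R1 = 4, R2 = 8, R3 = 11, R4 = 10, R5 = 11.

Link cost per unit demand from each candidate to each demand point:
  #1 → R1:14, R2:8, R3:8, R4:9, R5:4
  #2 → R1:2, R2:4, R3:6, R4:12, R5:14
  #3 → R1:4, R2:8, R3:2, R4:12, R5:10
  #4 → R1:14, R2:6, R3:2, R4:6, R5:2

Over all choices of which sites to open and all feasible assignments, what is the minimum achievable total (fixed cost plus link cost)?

Open {#1, #3, #4}; cheapest assignment that respects the capacities:
  #1 (cap 20, load 11): R5 — cost 11×4 = 44
  #3 (cap 17, load 15): R1, R3 — cost 4×4 + 11×2 = 38
  #4 (cap 19, load 18): R2, R4 — cost 8×6 + 10×6 = 108
  Shipping 190, fixed 303 → total 493.
  Any other capacity-feasible assignment to {#1, #3, #4} ships for at least 190.
Compare {#1, #2, #4}: its best feasible assignment gives total 502.
Compare {#2, #3, #4}: its best feasible assignment gives total 508.
Every other set of open sites that can feasibly serve all demand totals ≥ 502 even under its best assignment. Minimum: 493.

493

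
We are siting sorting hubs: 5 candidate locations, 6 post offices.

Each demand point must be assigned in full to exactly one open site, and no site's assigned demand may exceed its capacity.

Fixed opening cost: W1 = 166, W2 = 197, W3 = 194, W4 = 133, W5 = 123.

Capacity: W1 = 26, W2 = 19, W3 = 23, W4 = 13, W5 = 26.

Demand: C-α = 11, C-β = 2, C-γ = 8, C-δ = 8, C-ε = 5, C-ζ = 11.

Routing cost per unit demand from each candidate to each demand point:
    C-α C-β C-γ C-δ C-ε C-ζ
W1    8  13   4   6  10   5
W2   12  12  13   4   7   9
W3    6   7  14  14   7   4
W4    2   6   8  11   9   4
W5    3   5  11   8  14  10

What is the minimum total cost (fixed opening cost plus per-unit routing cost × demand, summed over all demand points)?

533

Open {W1, W5}; cheapest assignment that respects the capacities:
  W1 (cap 26, load 24): C-γ, C-ε, C-ζ — cost 8×4 + 5×10 + 11×5 = 137
  W5 (cap 26, load 21): C-α, C-β, C-δ — cost 11×3 + 2×5 + 8×8 = 107
  Shipping 244, fixed 289 → total 533.
  Any other capacity-feasible assignment to {W1, W5} ships for at least 244.
Compare {W1, W3}: its best feasible assignment gives total 626.
Compare {W1, W4, W5}: its best feasible assignment gives total 639.
Every other set of open sites that can feasibly serve all demand totals ≥ 626 even under its best assignment. Minimum: 533.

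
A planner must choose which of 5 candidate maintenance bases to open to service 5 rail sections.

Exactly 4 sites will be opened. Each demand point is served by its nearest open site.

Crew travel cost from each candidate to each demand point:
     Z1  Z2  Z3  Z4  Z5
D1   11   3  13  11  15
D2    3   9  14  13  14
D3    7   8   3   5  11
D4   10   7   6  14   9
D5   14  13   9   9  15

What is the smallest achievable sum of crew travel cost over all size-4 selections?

Open {D1, D2, D3, D4}.
  Z1→D2 3, Z2→D1 3, Z3→D3 3, Z4→D3 5, Z5→D4 9  ⇒ total 23.
Compare {D1, D2, D3, D5}: total 25.
Compare {D1, D3, D4, D5}: total 27.
No size-4 selection does better; minimum is 23.

23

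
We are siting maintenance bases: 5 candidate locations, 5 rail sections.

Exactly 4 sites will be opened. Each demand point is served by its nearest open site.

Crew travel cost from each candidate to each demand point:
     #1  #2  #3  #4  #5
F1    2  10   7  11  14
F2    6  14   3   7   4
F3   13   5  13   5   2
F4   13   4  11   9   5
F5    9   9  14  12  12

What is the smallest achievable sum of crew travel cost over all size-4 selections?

16

Open {F1, F2, F3, F4}.
  #1→F1 2, #2→F4 4, #3→F2 3, #4→F3 5, #5→F3 2  ⇒ total 16.
Compare {F1, F2, F3, F5}: total 17.
Compare {F1, F2, F4, F5}: total 20.
No size-4 selection does better; minimum is 16.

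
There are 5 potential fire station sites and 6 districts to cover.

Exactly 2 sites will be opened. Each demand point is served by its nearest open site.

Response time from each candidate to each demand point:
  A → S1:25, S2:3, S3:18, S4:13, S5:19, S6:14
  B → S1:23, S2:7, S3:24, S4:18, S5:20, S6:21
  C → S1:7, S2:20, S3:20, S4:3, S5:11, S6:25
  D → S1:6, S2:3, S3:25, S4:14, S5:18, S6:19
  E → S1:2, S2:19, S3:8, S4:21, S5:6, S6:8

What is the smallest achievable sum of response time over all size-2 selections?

40

Open {A, E}.
  S1→E 2, S2→A 3, S3→E 8, S4→A 13, S5→E 6, S6→E 8  ⇒ total 40.
Compare {D, E}: total 41.
Compare {C, E}: total 46.
No size-2 selection does better; minimum is 40.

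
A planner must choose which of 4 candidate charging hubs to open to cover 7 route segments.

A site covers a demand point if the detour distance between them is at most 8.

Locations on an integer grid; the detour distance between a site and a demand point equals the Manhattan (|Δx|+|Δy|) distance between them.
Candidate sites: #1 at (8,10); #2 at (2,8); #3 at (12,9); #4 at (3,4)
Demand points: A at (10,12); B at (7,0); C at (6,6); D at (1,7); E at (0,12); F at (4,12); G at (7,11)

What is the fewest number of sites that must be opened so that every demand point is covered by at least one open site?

3

Coverage sets (demand points within 8 of each site):
  #1: {A, C, F, G}
  #2: {C, D, E, F, G}
  #3: {A, G}
  #4: {B, C, D}
No 2 sites suffice: every size-2 union leaves at least one demand point uncovered.
But {#1, #2, #4} covers everything, so the minimum is 3.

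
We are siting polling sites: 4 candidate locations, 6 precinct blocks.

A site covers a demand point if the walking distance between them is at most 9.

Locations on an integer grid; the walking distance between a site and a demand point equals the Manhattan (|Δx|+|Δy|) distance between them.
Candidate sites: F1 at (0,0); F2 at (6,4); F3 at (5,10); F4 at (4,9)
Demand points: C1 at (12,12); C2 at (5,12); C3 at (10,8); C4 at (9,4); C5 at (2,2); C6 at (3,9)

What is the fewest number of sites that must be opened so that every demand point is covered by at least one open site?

Coverage sets (demand points within 9 of each site):
  F1: {C5}
  F2: {C2, C3, C4, C5, C6}
  F3: {C1, C2, C3, C6}
  F4: {C2, C3, C5, C6}
No single site covers all 6 demand points.
But {F2, F3} covers everything, so the minimum is 2.

2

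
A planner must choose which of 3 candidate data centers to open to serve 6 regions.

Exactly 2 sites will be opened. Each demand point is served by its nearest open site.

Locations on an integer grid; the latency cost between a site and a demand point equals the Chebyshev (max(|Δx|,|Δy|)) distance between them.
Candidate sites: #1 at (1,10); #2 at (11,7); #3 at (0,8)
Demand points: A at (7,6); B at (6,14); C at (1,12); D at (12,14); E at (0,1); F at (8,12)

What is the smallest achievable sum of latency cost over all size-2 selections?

32

Open {#1, #2}.
  A→#2 4, B→#1 5, C→#1 2, D→#2 7, E→#1 9, F→#2 5  ⇒ total 32.
Compare {#2, #3}: total 33.
Compare {#1, #3}: total 38.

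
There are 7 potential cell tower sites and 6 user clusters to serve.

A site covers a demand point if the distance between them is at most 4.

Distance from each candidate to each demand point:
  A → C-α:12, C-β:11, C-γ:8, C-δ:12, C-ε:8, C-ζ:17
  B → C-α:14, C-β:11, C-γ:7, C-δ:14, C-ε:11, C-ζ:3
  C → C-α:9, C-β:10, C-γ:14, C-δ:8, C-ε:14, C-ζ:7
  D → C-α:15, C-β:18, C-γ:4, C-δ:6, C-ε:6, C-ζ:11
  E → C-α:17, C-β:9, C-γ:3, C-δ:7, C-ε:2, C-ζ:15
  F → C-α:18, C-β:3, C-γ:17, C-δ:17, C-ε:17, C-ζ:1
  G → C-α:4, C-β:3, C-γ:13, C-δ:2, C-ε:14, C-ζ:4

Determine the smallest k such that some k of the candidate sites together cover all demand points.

2

Coverage sets (demand points within 4 of each site):
  A: {}
  B: {C-ζ}
  C: {}
  D: {C-γ}
  E: {C-γ, C-ε}
  F: {C-β, C-ζ}
  G: {C-α, C-β, C-δ, C-ζ}
No single site covers all 6 demand points.
But {E, G} covers everything, so the minimum is 2.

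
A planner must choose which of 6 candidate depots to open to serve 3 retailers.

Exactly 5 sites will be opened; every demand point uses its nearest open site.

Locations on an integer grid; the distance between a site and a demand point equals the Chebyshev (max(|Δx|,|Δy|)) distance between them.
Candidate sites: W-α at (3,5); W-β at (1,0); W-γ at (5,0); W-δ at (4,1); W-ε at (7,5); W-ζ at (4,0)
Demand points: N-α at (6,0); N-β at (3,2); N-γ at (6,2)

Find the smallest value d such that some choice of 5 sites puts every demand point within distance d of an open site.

Open {W-α, W-β, W-γ, W-δ, W-ε}.
  Farthest demand point is N-γ at distance 2 (to W-γ); all others are ≤ 2.
With {W-α, W-β, W-γ, W-δ, W-ζ} the worst case is 2.
With {W-α, W-β, W-γ, W-ε, W-ζ} the worst case is 2.
No size-5 selection achieves below 2.

2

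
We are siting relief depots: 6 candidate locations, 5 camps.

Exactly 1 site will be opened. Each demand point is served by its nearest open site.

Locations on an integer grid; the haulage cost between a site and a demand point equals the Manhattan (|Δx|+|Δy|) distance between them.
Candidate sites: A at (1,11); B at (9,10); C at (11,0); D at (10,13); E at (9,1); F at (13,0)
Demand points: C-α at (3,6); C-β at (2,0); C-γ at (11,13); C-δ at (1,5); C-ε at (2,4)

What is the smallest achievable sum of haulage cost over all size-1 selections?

Open {A}.
  C-α→A 7, C-β→A 12, C-γ→A 12, C-δ→A 6, C-ε→A 8  ⇒ total 45.
Compare {E}: total 55.
Compare {B}: total 58.
No size-1 selection does better; minimum is 45.

45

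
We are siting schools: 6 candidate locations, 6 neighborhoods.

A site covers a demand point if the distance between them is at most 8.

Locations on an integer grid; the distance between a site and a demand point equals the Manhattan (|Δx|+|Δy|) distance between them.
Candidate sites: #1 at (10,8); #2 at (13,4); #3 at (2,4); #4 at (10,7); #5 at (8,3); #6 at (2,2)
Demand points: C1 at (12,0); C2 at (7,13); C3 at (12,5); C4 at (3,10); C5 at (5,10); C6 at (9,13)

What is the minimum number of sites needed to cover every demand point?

Coverage sets (demand points within 8 of each site):
  #1: {C2, C3, C5, C6}
  #2: {C1, C3}
  #3: {C4}
  #4: {C3, C5, C6}
  #5: {C1, C3}
  #6: {}
No 2 sites suffice: every size-2 union leaves at least one demand point uncovered.
But {#1, #2, #3} covers everything, so the minimum is 3.

3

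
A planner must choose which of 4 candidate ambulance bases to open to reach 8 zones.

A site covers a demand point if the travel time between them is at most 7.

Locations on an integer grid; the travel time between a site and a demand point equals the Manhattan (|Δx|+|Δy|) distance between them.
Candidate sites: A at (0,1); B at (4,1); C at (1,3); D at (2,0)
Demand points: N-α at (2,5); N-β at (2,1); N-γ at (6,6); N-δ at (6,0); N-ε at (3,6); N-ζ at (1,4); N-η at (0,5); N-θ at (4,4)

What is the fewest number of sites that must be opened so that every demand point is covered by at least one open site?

2

Coverage sets (demand points within 7 of each site):
  A: {N-α, N-β, N-δ, N-ζ, N-η, N-θ}
  B: {N-α, N-β, N-γ, N-δ, N-ε, N-ζ, N-θ}
  C: {N-α, N-β, N-ε, N-ζ, N-η, N-θ}
  D: {N-α, N-β, N-δ, N-ε, N-ζ, N-η, N-θ}
No single site covers all 8 demand points.
But {A, B} covers everything, so the minimum is 2.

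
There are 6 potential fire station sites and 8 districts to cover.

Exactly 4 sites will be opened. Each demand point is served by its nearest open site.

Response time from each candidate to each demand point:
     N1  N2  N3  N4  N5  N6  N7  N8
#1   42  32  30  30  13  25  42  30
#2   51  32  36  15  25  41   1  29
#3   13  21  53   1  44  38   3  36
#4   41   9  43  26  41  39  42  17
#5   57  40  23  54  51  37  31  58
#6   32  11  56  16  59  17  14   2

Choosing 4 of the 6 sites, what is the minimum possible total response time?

83

Open {#1, #3, #5, #6}.
  N1→#3 13, N2→#6 11, N3→#5 23, N4→#3 1, N5→#1 13, N6→#6 17, N7→#3 3, N8→#6 2  ⇒ total 83.
Compare {#1, #2, #3, #6}: total 88.
Compare {#1, #3, #4, #6}: total 88.
No size-4 selection does better; minimum is 83.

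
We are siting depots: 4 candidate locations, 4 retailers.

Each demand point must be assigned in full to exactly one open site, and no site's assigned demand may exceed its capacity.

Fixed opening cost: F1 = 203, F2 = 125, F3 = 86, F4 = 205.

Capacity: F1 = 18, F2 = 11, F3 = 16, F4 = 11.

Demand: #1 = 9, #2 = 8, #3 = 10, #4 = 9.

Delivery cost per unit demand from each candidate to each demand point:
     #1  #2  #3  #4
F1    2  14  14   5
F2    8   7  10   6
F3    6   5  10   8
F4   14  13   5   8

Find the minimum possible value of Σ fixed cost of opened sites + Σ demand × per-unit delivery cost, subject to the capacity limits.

617

Open {F1, F2, F3}; cheapest assignment that respects the capacities:
  F1 (cap 18, load 18): #1, #4 — cost 9×2 + 9×5 = 63
  F2 (cap 11, load 10): #3 — cost 10×10 = 100
  F3 (cap 16, load 8): #2 — cost 8×5 = 40
  Shipping 203, fixed 414 → total 617.
  Any other capacity-feasible assignment to {F1, F2, F3} ships for at least 203.
Compare {F1, F3, F4}: its best feasible assignment gives total 647.
Compare {F1, F2, F4}: its best feasible assignment gives total 702.
Every other set of open sites that can feasibly serve all demand totals ≥ 647 even under its best assignment. Minimum: 617.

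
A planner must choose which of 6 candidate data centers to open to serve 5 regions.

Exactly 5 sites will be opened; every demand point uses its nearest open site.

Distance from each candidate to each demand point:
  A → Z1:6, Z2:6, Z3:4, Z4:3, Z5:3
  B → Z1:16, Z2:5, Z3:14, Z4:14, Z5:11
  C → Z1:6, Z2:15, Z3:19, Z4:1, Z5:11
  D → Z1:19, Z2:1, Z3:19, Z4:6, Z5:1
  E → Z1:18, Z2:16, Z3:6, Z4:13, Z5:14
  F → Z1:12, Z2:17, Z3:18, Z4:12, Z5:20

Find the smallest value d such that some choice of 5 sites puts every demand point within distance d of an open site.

6

Open {A, B, C, D, E}.
  Farthest demand point is Z1 at distance 6 (to A); all others are ≤ 6.
With {A, B, C, D, F} the worst case is 6.
With {A, B, C, E, F} the worst case is 6.
No size-5 selection achieves below 6.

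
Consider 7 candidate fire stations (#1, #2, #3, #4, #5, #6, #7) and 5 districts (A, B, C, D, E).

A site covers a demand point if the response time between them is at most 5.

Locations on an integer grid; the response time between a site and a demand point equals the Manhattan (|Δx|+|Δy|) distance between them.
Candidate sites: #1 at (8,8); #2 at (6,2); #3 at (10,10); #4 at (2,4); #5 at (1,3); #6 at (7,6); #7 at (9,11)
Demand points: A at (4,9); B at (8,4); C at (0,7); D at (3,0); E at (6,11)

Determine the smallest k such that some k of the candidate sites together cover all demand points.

2

Coverage sets (demand points within 5 of each site):
  #1: {A, B, E}
  #2: {B, D}
  #3: {E}
  #4: {C, D}
  #5: {C, D}
  #6: {B}
  #7: {E}
No single site covers all 5 demand points.
But {#1, #4} covers everything, so the minimum is 2.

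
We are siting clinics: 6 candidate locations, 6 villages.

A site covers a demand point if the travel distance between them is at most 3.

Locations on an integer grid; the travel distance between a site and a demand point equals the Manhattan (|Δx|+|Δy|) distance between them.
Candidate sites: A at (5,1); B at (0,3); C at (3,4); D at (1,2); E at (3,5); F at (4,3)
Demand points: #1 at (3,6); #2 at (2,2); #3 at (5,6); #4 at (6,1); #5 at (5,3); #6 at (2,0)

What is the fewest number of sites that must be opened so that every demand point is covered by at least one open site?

Coverage sets (demand points within 3 of each site):
  A: {#4, #5}
  B: {#2}
  C: {#1, #2, #5}
  D: {#2, #6}
  E: {#1, #3}
  F: {#2, #5}
No 2 sites suffice: every size-2 union leaves at least one demand point uncovered.
But {A, D, E} covers everything, so the minimum is 3.

3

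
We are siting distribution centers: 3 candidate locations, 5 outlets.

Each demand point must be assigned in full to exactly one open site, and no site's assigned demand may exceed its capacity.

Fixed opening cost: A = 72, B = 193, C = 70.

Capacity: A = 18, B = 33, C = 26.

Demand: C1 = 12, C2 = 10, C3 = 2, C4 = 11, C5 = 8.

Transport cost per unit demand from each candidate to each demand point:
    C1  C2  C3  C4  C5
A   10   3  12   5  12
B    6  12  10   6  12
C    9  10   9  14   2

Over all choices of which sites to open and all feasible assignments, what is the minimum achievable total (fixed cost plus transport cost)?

535

Open {B, C}; cheapest assignment that respects the capacities:
  B (cap 33, load 23): C1, C4 — cost 12×6 + 11×6 = 138
  C (cap 26, load 20): C2, C3, C5 — cost 10×10 + 2×9 + 8×2 = 134
  Shipping 272, fixed 263 → total 535.
  Any other capacity-feasible assignment to {B, C} ships for at least 272.
Compare {A, B, C}: its best feasible assignment gives total 537.
Compare {A, C}: its best feasible assignment gives total 548.
Every other set of open sites that can feasibly serve all demand totals ≥ 537 even under its best assignment. Minimum: 535.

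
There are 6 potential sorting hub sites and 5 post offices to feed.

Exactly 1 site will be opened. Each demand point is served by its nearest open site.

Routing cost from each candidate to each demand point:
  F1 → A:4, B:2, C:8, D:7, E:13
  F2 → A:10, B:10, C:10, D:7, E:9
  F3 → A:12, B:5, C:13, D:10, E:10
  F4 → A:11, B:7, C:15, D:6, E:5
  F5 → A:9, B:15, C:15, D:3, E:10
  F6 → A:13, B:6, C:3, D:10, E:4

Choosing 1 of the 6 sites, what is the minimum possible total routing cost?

34

Open {F1}.
  A→F1 4, B→F1 2, C→F1 8, D→F1 7, E→F1 13  ⇒ total 34.
Compare {F6}: total 36.
Compare {F4}: total 44.
No size-1 selection does better; minimum is 34.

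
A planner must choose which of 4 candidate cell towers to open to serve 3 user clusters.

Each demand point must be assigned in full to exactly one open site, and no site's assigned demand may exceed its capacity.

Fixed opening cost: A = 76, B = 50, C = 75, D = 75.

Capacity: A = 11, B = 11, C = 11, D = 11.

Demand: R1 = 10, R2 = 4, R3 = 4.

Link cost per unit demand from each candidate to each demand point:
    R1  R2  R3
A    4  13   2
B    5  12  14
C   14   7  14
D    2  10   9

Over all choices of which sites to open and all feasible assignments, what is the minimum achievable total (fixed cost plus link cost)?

Open {A, D}; cheapest assignment that respects the capacities:
  A (cap 11, load 8): R2, R3 — cost 4×13 + 4×2 = 60
  D (cap 11, load 10): R1 — cost 10×2 = 20
  Shipping 80, fixed 151 → total 231.
  Any other capacity-feasible assignment to {A, D} ships for at least 80.
Compare {A, B}: its best feasible assignment gives total 236.
Compare {B, D}: its best feasible assignment gives total 249.
Every other set of open sites that can feasibly serve all demand totals ≥ 236 even under its best assignment. Minimum: 231.

231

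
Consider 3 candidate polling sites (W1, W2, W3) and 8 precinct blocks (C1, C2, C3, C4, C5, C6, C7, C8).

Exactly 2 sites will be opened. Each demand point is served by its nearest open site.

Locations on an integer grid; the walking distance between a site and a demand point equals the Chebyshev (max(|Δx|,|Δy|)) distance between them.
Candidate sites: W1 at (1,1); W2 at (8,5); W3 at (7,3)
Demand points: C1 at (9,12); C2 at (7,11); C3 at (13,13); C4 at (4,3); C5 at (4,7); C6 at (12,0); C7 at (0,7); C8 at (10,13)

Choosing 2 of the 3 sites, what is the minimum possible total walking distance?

Open {W1, W2}.
  C1→W2 7, C2→W2 6, C3→W2 8, C4→W1 3, C5→W2 4, C6→W2 5, C7→W1 6, C8→W2 8  ⇒ total 47.
Compare {W2, W3}: total 48.
Compare {W1, W3}: total 55.

47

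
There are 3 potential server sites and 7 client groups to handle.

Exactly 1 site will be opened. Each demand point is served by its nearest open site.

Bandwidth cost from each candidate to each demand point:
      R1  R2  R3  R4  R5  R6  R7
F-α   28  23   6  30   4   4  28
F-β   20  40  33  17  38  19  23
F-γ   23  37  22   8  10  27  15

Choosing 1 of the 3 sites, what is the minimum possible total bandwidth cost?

Open {F-α}.
  R1→F-α 28, R2→F-α 23, R3→F-α 6, R4→F-α 30, R5→F-α 4, R6→F-α 4, R7→F-α 28  ⇒ total 123.
Compare {F-γ}: total 142.
Compare {F-β}: total 190.

123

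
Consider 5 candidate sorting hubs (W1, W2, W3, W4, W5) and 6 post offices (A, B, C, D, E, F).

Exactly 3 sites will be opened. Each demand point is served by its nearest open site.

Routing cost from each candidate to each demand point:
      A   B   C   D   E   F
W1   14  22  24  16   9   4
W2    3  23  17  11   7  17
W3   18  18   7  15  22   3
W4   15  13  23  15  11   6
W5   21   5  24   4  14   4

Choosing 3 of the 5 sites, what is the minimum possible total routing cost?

Open {W2, W3, W5}.
  A→W2 3, B→W5 5, C→W3 7, D→W5 4, E→W2 7, F→W3 3  ⇒ total 29.
Compare {W1, W2, W5}: total 40.
Compare {W2, W4, W5}: total 40.
No size-3 selection does better; minimum is 29.

29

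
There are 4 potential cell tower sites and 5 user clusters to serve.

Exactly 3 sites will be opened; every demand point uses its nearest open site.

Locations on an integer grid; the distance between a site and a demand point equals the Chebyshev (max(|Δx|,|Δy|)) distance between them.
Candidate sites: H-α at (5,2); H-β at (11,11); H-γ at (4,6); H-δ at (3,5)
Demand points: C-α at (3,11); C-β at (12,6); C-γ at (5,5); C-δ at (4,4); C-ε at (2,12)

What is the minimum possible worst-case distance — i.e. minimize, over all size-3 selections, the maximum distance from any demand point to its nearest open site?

Open {H-α, H-β, H-γ}.
  Farthest demand point is C-ε at distance 6 (to H-γ); all others are ≤ 6.
With {H-β, H-γ, H-δ} the worst case is 6.
With {H-α, H-β, H-δ} the worst case is 7.
No size-3 selection achieves below 6.

6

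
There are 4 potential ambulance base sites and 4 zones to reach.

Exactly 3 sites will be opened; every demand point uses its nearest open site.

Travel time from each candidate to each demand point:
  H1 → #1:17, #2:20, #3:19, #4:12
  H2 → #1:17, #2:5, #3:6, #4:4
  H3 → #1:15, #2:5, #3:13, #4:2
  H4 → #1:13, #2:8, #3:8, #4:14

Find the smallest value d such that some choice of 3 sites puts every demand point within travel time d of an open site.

13

Open {H1, H2, H4}.
  Farthest demand point is #1 at travel time 13 (to H4); all others are ≤ 13.
With {H1, H3, H4} the worst case is 13.
With {H2, H3, H4} the worst case is 13.
No size-3 selection achieves below 13.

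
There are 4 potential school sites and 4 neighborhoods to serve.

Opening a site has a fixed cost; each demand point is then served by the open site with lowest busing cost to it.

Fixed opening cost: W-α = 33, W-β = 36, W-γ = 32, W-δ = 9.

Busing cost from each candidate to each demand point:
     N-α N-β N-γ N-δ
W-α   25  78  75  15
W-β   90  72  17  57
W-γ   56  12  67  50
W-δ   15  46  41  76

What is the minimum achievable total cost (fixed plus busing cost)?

157

Open {W-α, W-γ, W-δ}: assign each demand point to its cheapest open site.
  N-α→W-δ 15, N-β→W-γ 12, N-γ→W-δ 41, N-δ→W-α 15
  busing cost 83, fixed 74 → total 157.
Compare {W-α, W-δ}: busing cost 117 + fixed 42 = 159.
Compare {W-γ, W-δ}: busing cost 118 + fixed 41 = 159.
Compare {W-α, W-β, W-γ, W-δ}: busing cost 59 + fixed 110 = 169.
All other subsets cost ≥ 159. Minimum total cost: 157.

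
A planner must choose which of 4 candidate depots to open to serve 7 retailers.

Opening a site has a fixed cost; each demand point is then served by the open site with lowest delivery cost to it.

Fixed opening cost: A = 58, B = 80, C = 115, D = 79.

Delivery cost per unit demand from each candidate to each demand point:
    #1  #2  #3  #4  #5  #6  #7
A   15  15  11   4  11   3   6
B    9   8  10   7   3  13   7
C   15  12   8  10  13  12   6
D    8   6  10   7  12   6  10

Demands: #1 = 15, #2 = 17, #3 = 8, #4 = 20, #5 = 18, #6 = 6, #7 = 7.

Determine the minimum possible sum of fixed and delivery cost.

Open {A, B}: assign each demand point to its cheapest open site.
  #1→B 15×9=135, #2→B 17×8=136, #3→B 8×10=80, #4→A 20×4=80, #5→B 18×3=54, #6→A 6×3=18, #7→A 7×6=42
  delivery cost 545, fixed 138 → total 683.
Compare {A, B, D}: delivery cost 496 + fixed 217 = 713.
Compare {B, D}: delivery cost 581 + fixed 159 = 740.
Compare {B}: delivery cost 672 + fixed 80 = 752.
All other subsets cost ≥ 713. Minimum total cost: 683.

683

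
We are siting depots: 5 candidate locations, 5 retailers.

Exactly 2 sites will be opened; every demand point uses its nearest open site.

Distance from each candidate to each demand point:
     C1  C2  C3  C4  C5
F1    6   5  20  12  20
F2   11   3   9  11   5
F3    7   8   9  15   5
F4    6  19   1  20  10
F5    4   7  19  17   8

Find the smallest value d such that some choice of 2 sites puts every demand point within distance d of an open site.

Open {F1, F2}.
  Farthest demand point is C4 at distance 11 (to F2); all others are ≤ 11.
With {F2, F3} the worst case is 11.
With {F2, F4} the worst case is 11.
No size-2 selection achieves below 11.

11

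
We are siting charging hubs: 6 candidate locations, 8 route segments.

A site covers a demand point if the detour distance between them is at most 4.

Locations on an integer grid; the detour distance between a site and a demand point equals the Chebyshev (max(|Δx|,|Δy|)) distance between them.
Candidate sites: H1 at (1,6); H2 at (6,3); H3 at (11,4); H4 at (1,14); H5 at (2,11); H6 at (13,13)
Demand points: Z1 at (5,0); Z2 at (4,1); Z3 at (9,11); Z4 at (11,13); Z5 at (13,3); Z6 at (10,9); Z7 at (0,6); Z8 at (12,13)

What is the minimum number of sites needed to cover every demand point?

Coverage sets (demand points within 4 of each site):
  H1: {Z7}
  H2: {Z1, Z2}
  H3: {Z5}
  H4: {}
  H5: {}
  H6: {Z3, Z4, Z6, Z8}
No 3 sites suffice: every size-3 union leaves at least one demand point uncovered.
But {H1, H2, H3, H6} covers everything, so the minimum is 4.

4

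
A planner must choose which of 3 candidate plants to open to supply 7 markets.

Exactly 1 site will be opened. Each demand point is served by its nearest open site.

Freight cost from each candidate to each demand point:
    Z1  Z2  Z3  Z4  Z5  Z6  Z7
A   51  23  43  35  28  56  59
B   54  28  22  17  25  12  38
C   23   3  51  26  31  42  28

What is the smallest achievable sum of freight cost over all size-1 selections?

Open {B}.
  Z1→B 54, Z2→B 28, Z3→B 22, Z4→B 17, Z5→B 25, Z6→B 12, Z7→B 38  ⇒ total 196.
Compare {C}: total 204.
Compare {A}: total 295.

196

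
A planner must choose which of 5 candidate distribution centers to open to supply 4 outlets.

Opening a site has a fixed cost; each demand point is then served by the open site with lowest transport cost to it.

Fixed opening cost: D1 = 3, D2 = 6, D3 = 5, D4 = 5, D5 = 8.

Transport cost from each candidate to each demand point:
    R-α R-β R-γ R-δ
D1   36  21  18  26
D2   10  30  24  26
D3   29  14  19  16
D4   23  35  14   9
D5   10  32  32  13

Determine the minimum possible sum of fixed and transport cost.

63

Open {D2, D3, D4}: assign each demand point to its cheapest open site.
  R-α→D2 10, R-β→D3 14, R-γ→D4 14, R-δ→D4 9
  transport cost 47, fixed 16 → total 63.
Compare {D3, D4, D5}: transport cost 47 + fixed 18 = 65.
Compare {D1, D2, D3, D4}: transport cost 47 + fixed 19 = 66.
Compare {D1, D2, D4}: transport cost 54 + fixed 14 = 68.
All other subsets cost ≥ 65. Minimum total cost: 63.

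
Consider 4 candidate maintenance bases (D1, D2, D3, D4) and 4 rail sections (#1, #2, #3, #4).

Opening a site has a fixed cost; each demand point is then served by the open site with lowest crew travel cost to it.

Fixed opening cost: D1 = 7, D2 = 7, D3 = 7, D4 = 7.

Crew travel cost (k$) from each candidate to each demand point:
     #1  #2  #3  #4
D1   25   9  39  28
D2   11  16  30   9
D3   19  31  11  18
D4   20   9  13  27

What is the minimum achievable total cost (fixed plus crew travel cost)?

Open {D2, D4}: assign each demand point to its cheapest open site.
  #1→D2 11, #2→D4 9, #3→D4 13, #4→D2 9
  crew travel cost 42, fixed 14 → total 56.
Compare {D2, D3}: crew travel cost 47 + fixed 14 = 61.
Compare {D1, D2, D3}: crew travel cost 40 + fixed 21 = 61.
Compare {D2, D3, D4}: crew travel cost 40 + fixed 21 = 61.
All other subsets cost ≥ 61. Minimum total cost: 56.

56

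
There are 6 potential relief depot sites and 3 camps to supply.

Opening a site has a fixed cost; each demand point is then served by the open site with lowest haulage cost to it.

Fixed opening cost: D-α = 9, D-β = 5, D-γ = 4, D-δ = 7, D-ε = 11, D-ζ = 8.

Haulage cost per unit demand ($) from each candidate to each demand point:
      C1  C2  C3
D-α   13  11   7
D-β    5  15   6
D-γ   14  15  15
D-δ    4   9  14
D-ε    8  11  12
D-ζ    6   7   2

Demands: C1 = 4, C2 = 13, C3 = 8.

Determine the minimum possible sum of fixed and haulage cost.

138

Open {D-δ, D-ζ}: assign each demand point to its cheapest open site.
  C1→D-δ 4×4=16, C2→D-ζ 13×7=91, C3→D-ζ 8×2=16
  haulage cost 123, fixed 15 → total 138.
Compare {D-ζ}: haulage cost 131 + fixed 8 = 139.
Compare {D-β, D-ζ}: haulage cost 127 + fixed 13 = 140.
Compare {D-γ, D-δ, D-ζ}: haulage cost 123 + fixed 19 = 142.
All other subsets cost ≥ 139. Minimum total cost: 138.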